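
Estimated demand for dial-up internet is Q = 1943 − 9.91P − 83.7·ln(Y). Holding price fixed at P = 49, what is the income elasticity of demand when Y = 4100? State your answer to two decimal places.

At P = 49, Y = 4100: Q = 761.131.
Holding P constant, ∂Q/∂Y = -83.7/Y = -0.0204146.
η_Y = (∂Q/∂Y)·(Y/Q) = -0.0204146 × (4100/761.131) = -0.11.

-0.11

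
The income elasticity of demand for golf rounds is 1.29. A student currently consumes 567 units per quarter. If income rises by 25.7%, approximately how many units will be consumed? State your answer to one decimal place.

755.0

%ΔQ ≈ η × %ΔI = 1.29 × 25.7% = 33.153%.
New Q ≈ 567 × (1 + 0.33153) = 755.0.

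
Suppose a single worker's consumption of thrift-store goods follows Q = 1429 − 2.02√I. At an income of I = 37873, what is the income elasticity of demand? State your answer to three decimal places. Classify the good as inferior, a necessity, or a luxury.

-0.190 (inferior good)

At I = 37873: Q = 1035.888.
dQ/dI = -2.02/(2√I) = -0.00518987 at this income.
η = (dQ/dI)·(I/Q) = -0.00518987 × (37873/1035.888) = -0.190.
Since η < 0, the good is an inferior good.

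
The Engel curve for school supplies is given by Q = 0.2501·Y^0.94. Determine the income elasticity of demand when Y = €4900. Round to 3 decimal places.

For Q = A·Y^β the income elasticity is constant and equal to β.
Here β = 0.94, so η = 0.940.

0.940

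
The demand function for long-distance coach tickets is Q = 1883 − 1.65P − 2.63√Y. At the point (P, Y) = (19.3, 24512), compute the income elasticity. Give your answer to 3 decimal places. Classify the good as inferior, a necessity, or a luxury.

-0.143 (inferior good)

At P = 19.3, Y = 24512: Q = 1439.394.
Holding P constant, ∂Q/∂Y = -2.63/(2√Y) = -0.00839917.
η_Y = (∂Q/∂Y)·(Y/Q) = -0.00839917 × (24512/1439.394) = -0.143.
Since η < 0, this is an inferior good.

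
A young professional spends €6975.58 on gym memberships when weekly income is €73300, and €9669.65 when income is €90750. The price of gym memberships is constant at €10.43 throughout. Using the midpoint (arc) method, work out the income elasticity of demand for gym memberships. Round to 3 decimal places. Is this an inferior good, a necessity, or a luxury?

1.522 (luxury)

With a constant price, Q₁ = 6975.58/10.43 = 668.800 and Q₂ = 9669.65/10.43 = 927.100 (equivalently, work directly with expenditure since P cancels).
Midpoint %ΔQ = (9669.65 − 6975.58)/8322.62 = 0.32370; midpoint %ΔI = (90750 − 73300)/82025 = 0.21274.
η = 0.32370 / 0.21274 = 1.522.
η > 1 ⇒ luxury.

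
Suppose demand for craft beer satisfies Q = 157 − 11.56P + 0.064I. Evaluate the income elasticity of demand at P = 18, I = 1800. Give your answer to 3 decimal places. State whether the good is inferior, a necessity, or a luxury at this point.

1.797 (luxury)

At P = 18, I = 1800: Q = 64.120.
Holding P constant, ∂Q/∂I = 0.064.
η_I = (∂Q/∂I)·(I/Q) = 0.064 × (1800/64.120) = 1.797.
Since η > 1, this is a luxury.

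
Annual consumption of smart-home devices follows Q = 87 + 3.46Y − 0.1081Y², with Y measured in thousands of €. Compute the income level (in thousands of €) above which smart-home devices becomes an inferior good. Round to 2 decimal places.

16.00

dQ/dY = 3.46 − 0.2162Y.
The good is inferior where dQ/dY < 0. Setting dQ/dY = 0 gives Y = 3.46 / 0.2162 = 16.00.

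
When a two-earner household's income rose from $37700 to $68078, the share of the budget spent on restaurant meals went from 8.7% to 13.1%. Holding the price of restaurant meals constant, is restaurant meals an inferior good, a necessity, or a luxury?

luxury

The budget share rises as income rises, so η > 1.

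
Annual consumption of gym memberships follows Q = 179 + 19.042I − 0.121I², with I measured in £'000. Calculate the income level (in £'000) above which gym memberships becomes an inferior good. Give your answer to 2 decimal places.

dQ/dI = 19.042 − 0.242I.
The good is inferior where dQ/dI < 0. Setting dQ/dI = 0 gives I = 19.042 / 0.242 = 78.69.

78.69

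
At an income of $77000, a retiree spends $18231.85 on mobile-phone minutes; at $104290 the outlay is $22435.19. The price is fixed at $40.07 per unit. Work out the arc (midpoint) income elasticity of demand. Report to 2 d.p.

With a constant price, Q₁ = 18231.85/40.07 = 455.000 and Q₂ = 22435.19/40.07 = 559.900 (equivalently, work directly with expenditure since P cancels).
Midpoint %ΔQ = (22435.19 − 18231.85)/20333.52 = 0.20672; midpoint %ΔI = (104290 − 77000)/90645 = 0.30106.
η = 0.20672 / 0.30106 = 0.69.

0.69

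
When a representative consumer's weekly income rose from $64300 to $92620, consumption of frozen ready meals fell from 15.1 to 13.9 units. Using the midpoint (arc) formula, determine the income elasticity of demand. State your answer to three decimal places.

ΔQ = 13.9 − 15.1 = -1.2; midpoint Q̄ = (15.1 + 13.9)/2 = 14.5.
ΔI = 92620 − 64300 = 28320; midpoint Ī = (64300 + 92620)/2 = 78460.
η = (ΔQ/Q̄) ÷ (ΔI/Ī) = (-1.2/14.5) ÷ (28320/78460) = -0.229.

-0.229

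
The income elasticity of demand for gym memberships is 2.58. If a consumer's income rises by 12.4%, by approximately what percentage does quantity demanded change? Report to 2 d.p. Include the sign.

31.99%

%ΔQ ≈ η × %ΔI = 2.58 × 12.4% = 31.99%.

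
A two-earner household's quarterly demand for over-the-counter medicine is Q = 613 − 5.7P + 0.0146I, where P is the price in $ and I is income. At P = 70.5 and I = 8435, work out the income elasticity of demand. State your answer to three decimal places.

0.368

At P = 70.5, I = 8435: Q = 334.301.
Holding P constant, ∂Q/∂I = 0.0146.
η_I = (∂Q/∂I)·(I/Q) = 0.0146 × (8435/334.301) = 0.368.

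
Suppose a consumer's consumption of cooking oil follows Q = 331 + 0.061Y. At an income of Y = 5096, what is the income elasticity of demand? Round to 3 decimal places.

At Y = 5096: Q = 641.856.
dQ/dY = 0.061.
η = (dQ/dY)·(Y/Q) = 0.061 × (5096/641.856) = 0.484.

0.484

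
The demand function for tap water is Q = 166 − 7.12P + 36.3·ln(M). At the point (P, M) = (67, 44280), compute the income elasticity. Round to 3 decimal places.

0.470

At P = 67, M = 44280: Q = 77.308.
Holding P constant, ∂Q/∂M = 36.3/M = 0.000819783.
η_M = (∂Q/∂M)·(M/Q) = 0.000819783 × (44280/77.308) = 0.470.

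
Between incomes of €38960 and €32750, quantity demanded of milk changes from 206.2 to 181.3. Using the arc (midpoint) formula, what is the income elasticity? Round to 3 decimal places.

0.742

ΔQ = 181.3 − 206.2 = -24.9; midpoint Q̄ = (206.2 + 181.3)/2 = 193.75.
ΔI = 32750 − 38960 = -6210; midpoint Ī = (38960 + 32750)/2 = 35855.
η = (ΔQ/Q̄) ÷ (ΔI/Ī) = (-24.9/193.75) ÷ (-6210/35855) = 0.742.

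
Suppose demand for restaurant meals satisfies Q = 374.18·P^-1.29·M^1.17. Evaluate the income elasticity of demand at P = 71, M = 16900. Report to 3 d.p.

For a multiplicative demand Q = A·P^α·M^β, the income elasticity is β everywhere.
Here β = 1.17, so η = 1.170.

1.170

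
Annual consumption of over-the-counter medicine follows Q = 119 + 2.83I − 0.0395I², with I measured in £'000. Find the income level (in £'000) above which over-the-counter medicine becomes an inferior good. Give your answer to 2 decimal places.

35.82

dQ/dI = 2.83 − 0.079I.
The good is inferior where dQ/dI < 0. Setting dQ/dI = 0 gives I = 2.83 / 0.079 = 35.82.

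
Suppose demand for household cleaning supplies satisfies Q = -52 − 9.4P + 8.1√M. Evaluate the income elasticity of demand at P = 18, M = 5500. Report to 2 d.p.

At P = 18, M = 5500: Q = 379.512.
Holding P constant, ∂Q/∂M = 8.1/(2√M) = 0.0546102.
η_M = (∂Q/∂M)·(M/Q) = 0.0546102 × (5500/379.512) = 0.79.

0.79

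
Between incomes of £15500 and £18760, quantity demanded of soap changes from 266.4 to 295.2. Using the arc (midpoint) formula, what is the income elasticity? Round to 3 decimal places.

0.539

ΔQ = 295.2 − 266.4 = 28.8; midpoint Q̄ = (266.4 + 295.2)/2 = 280.8.
ΔI = 18760 − 15500 = 3260; midpoint Ī = (15500 + 18760)/2 = 17130.
η = (ΔQ/Q̄) ÷ (ΔI/Ī) = (28.8/280.8) ÷ (3260/17130) = 0.539.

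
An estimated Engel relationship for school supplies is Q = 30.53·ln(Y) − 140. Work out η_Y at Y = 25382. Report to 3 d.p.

At Y = 25382: Q = 169.629.
dQ/dY = 30.53/Y = 0.00120282 at this income.
η = (dQ/dY)·(Y/Q) = 0.00120282 × (25382/169.629) = 0.180.

0.180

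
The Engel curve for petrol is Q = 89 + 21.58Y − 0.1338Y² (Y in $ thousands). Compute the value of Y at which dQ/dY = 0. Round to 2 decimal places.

80.64

dQ/dY = 21.58 − 0.2676Y.
The good is inferior where dQ/dY < 0. Setting dQ/dY = 0 gives Y = 21.58 / 0.2676 = 80.64.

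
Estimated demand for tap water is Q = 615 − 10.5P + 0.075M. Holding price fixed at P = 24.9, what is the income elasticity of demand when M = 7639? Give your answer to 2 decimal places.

At P = 24.9, M = 7639: Q = 926.475.
Holding P constant, ∂Q/∂M = 0.075.
η_M = (∂Q/∂M)·(M/Q) = 0.075 × (7639/926.475) = 0.62.

0.62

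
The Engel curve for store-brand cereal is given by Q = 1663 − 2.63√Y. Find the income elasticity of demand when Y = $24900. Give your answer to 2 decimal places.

-0.17

At Y = 24900: Q = 1247.993.
dQ/dY = -2.63/(2√Y) = -0.00833347 at this income.
η = (dQ/dY)·(Y/Q) = -0.00833347 × (24900/1247.993) = -0.17.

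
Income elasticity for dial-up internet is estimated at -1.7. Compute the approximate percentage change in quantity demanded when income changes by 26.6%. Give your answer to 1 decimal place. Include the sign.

-45.2%

%ΔQ ≈ η × %ΔI = -1.7 × 26.6% = -45.2%.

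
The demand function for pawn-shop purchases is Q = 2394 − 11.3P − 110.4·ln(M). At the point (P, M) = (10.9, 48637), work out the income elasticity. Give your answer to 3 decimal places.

-0.102

At P = 10.9, M = 48637: Q = 1079.378.
Holding P constant, ∂Q/∂M = -110.4/M = -0.00226988.
η_M = (∂Q/∂M)·(M/Q) = -0.00226988 × (48637/1079.378) = -0.102.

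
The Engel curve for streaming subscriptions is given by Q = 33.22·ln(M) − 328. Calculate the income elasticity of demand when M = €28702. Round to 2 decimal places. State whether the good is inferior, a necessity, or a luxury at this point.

2.56 (luxury)

At M = 28702: Q = 12.994.
dQ/dM = 33.22/M = 0.00115741 at this income.
η = (dQ/dM)·(M/Q) = 0.00115741 × (28702/12.994) = 2.56.
Since η > 1, the good is a luxury.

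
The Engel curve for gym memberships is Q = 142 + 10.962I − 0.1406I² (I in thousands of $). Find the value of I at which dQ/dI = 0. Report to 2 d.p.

dQ/dI = 10.962 − 0.2812I.
The good is inferior where dQ/dI < 0. Setting dQ/dI = 0 gives I = 10.962 / 0.2812 = 38.98.

38.98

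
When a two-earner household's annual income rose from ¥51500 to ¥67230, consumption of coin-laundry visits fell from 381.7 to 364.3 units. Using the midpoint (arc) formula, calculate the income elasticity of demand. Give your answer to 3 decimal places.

ΔQ = 364.3 − 381.7 = -17.4; midpoint Q̄ = (381.7 + 364.3)/2 = 373.
ΔI = 67230 − 51500 = 15730; midpoint Ī = (51500 + 67230)/2 = 59365.
η = (ΔQ/Q̄) ÷ (ΔI/Ī) = (-17.4/373) ÷ (15730/59365) = -0.176.

-0.176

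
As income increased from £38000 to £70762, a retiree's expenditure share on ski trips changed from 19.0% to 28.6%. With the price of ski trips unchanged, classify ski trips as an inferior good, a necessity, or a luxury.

luxury

The budget share rises as income rises, so η > 1.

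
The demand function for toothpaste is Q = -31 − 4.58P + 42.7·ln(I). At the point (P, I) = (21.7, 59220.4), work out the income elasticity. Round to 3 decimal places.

At P = 21.7, I = 59220.4: Q = 338.845.
Holding P constant, ∂Q/∂I = 42.7/I = 0.000721035.
η_I = (∂Q/∂I)·(I/Q) = 0.000721035 × (59220.4/338.845) = 0.126.

0.126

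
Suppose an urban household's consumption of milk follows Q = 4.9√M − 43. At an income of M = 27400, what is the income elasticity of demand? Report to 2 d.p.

0.53

At M = 27400: Q = 768.094.
dQ/dM = 4.9/(2√M) = 0.014801 at this income.
η = (dQ/dM)·(M/Q) = 0.014801 × (27400/768.094) = 0.53.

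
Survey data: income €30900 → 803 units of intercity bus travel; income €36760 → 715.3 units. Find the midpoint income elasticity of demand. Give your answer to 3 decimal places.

ΔQ = 715.3 − 803 = -87.7; midpoint Q̄ = (803 + 715.3)/2 = 759.15.
ΔI = 36760 − 30900 = 5860; midpoint Ī = (30900 + 36760)/2 = 33830.
η = (ΔQ/Q̄) ÷ (ΔI/Ī) = (-87.7/759.15) ÷ (5860/33830) = -0.667.

-0.667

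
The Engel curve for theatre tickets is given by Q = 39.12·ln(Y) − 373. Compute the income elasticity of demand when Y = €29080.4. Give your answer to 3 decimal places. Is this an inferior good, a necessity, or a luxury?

At Y = 29080.4: Q = 29.068.
dQ/dY = 39.12/Y = 0.00134524 at this income.
η = (dQ/dY)·(Y/Q) = 0.00134524 × (29080.4/29.068) = 1.346.
Since η > 1, the good is a luxury.

1.346 (luxury)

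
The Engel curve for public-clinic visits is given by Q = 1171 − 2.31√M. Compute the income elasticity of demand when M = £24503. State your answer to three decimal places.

-0.223

At M = 24503: Q = 809.406.
dQ/dM = -2.31/(2√M) = -0.00737857 at this income.
η = (dQ/dM)·(M/Q) = -0.00737857 × (24503/809.406) = -0.223.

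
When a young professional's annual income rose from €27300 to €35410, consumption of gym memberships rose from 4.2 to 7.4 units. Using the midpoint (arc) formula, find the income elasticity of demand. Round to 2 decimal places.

2.13

ΔQ = 7.4 − 4.2 = 3.2; midpoint Q̄ = (4.2 + 7.4)/2 = 5.8.
ΔI = 35410 − 27300 = 8110; midpoint Ī = (27300 + 35410)/2 = 31355.
η = (ΔQ/Q̄) ÷ (ΔI/Ī) = (3.2/5.8) ÷ (8110/31355) = 2.13.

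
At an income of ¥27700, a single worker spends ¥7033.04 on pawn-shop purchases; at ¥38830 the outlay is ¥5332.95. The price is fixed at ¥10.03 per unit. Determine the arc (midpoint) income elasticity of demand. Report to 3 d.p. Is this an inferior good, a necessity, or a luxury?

With a constant price, Q₁ = 7033.04/10.03 = 701.200 and Q₂ = 5332.95/10.03 = 531.700 (equivalently, work directly with expenditure since P cancels).
Midpoint %ΔQ = (5332.95 − 7033.04)/6183.00 = -0.27496; midpoint %ΔI = (38830 − 27700)/33265 = 0.33459.
η = -0.27496 / 0.33459 = -0.822.
η < 0 ⇒ inferior good.

-0.822 (inferior good)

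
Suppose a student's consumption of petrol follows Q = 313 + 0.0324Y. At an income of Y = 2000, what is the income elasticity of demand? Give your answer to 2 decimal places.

At Y = 2000: Q = 377.800.
dQ/dY = 0.0324.
η = (dQ/dY)·(Y/Q) = 0.0324 × (2000/377.800) = 0.17.

0.17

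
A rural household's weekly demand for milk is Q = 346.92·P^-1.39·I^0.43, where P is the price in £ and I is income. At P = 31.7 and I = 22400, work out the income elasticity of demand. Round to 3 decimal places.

0.430

For a multiplicative demand Q = A·P^α·I^β, the income elasticity is β everywhere.
Here β = 0.43, so η = 0.430.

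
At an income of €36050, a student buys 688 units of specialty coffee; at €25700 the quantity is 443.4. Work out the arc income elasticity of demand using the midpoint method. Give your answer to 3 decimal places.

1.290

ΔQ = 443.4 − 688 = -244.6; midpoint Q̄ = (688 + 443.4)/2 = 565.7.
ΔI = 25700 − 36050 = -10350; midpoint Ī = (36050 + 25700)/2 = 30875.
η = (ΔQ/Q̄) ÷ (ΔI/Ī) = (-244.6/565.7) ÷ (-10350/30875) = 1.290.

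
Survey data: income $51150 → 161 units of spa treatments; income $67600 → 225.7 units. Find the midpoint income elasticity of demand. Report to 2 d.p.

1.21

ΔQ = 225.7 − 161 = 64.7; midpoint Q̄ = (161 + 225.7)/2 = 193.35.
ΔI = 67600 − 51150 = 16450; midpoint Ī = (51150 + 67600)/2 = 59375.
η = (ΔQ/Q̄) ÷ (ΔI/Ī) = (64.7/193.35) ÷ (16450/59375) = 1.21.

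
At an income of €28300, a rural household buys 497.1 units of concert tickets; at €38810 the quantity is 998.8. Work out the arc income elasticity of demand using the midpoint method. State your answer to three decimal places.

2.142

ΔQ = 998.8 − 497.1 = 501.7; midpoint Q̄ = (497.1 + 998.8)/2 = 747.95.
ΔI = 38810 − 28300 = 10510; midpoint Ī = (28300 + 38810)/2 = 33555.
η = (ΔQ/Q̄) ÷ (ΔI/Ī) = (501.7/747.95) ÷ (10510/33555) = 2.142.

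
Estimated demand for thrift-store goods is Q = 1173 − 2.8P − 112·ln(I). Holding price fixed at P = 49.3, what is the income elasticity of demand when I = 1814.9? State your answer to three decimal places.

-0.576

At P = 49.3, I = 1814.9: Q = 194.536.
Holding P constant, ∂Q/∂I = -112/I = -0.0617114.
η_I = (∂Q/∂I)·(I/Q) = -0.0617114 × (1814.9/194.536) = -0.576.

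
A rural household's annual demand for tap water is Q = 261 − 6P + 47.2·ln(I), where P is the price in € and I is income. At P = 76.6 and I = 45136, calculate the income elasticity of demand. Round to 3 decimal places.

0.154

At P = 76.6, I = 45136: Q = 307.263.
Holding P constant, ∂Q/∂I = 47.2/I = 0.00104573.
η_I = (∂Q/∂I)·(I/Q) = 0.00104573 × (45136/307.263) = 0.154.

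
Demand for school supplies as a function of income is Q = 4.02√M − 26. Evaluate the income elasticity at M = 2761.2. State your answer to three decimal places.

0.570

At M = 2761.2: Q = 185.239.
dQ/dM = 4.02/(2√M) = 0.0382514 at this income.
η = (dQ/dM)·(M/Q) = 0.0382514 × (2761.2/185.239) = 0.570.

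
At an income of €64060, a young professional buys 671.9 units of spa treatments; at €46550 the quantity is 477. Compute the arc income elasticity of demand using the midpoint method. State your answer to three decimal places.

ΔQ = 477 − 671.9 = -194.9; midpoint Q̄ = (671.9 + 477)/2 = 574.45.
ΔI = 46550 − 64060 = -17510; midpoint Ī = (64060 + 46550)/2 = 55305.
η = (ΔQ/Q̄) ÷ (ΔI/Ī) = (-194.9/574.45) ÷ (-17510/55305) = 1.072.

1.072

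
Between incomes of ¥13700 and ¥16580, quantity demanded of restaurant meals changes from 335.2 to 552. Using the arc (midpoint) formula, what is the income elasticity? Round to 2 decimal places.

ΔQ = 552 − 335.2 = 216.8; midpoint Q̄ = (335.2 + 552)/2 = 443.6.
ΔI = 16580 − 13700 = 2880; midpoint Ī = (13700 + 16580)/2 = 15140.
η = (ΔQ/Q̄) ÷ (ΔI/Ī) = (216.8/443.6) ÷ (2880/15140) = 2.57.

2.57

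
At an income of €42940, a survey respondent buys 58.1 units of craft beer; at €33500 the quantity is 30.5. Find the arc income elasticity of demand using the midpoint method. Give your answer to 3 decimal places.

ΔQ = 30.5 − 58.1 = -27.6; midpoint Q̄ = (58.1 + 30.5)/2 = 44.3.
ΔI = 33500 − 42940 = -9440; midpoint Ī = (42940 + 33500)/2 = 38220.
η = (ΔQ/Q̄) ÷ (ΔI/Ī) = (-27.6/44.3) ÷ (-9440/38220) = 2.522.

2.522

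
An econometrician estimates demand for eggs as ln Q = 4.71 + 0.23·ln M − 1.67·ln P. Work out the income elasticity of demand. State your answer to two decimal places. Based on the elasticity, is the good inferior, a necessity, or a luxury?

0.23 (necessity)

In a log-linear demand, the coefficient on ln M is the income elasticity.
So η = 0.23.
0 < η < 1 ⇒ necessity.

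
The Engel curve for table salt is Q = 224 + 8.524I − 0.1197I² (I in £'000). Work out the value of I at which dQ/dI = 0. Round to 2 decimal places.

35.61

dQ/dI = 8.524 − 0.2394I.
The good is inferior where dQ/dI < 0. Setting dQ/dI = 0 gives I = 8.524 / 0.2394 = 35.61.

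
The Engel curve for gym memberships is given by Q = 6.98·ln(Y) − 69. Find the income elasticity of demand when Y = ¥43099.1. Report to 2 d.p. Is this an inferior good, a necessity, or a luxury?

1.27 (luxury)

At Y = 43099.1: Q = 5.485.
dQ/dY = 6.98/Y = 0.000161952 at this income.
η = (dQ/dY)·(Y/Q) = 0.000161952 × (43099.1/5.485) = 1.27.
Since η > 1, the good is a luxury.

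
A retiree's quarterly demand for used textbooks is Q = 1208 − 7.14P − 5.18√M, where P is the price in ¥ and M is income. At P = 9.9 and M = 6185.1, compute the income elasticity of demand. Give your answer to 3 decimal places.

At P = 9.9, M = 6185.1: Q = 729.931.
Holding P constant, ∂Q/∂M = -5.18/(2√M) = -0.0329326.
η_M = (∂Q/∂M)·(M/Q) = -0.0329326 × (6185.1/729.931) = -0.279.

-0.279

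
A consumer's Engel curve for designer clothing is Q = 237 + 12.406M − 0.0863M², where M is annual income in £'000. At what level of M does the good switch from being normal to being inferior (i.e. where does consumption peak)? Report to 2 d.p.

71.88

dQ/dM = 12.406 − 0.1726M.
The good is inferior where dQ/dM < 0. Setting dQ/dM = 0 gives M = 12.406 / 0.1726 = 71.88.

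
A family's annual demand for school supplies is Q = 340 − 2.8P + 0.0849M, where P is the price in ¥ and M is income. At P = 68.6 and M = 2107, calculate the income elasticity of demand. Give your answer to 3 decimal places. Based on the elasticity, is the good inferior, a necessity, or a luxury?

At P = 68.6, M = 2107: Q = 326.804.
Holding P constant, ∂Q/∂M = 0.0849.
η_M = (∂Q/∂M)·(M/Q) = 0.0849 × (2107/326.804) = 0.547.
Since 0 < η < 1, this is a necessity.

0.547 (necessity)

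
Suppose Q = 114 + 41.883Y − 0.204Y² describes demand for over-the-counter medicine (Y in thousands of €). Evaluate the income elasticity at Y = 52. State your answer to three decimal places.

At Y = 52: Q = 1740.3000.
dQ/dY = 41.883 − 0.408Y = 20.66700.
η = (dQ/dY)·(Y/Q) = 20.66700 × (52/1740.3000) = 0.618.

0.618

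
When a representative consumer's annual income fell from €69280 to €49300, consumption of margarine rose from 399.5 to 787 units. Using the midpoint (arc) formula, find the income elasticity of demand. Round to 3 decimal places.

-1.938

ΔQ = 787 − 399.5 = 387.5; midpoint Q̄ = (399.5 + 787)/2 = 593.25.
ΔI = 49300 − 69280 = -19980; midpoint Ī = (69280 + 49300)/2 = 59290.
η = (ΔQ/Q̄) ÷ (ΔI/Ī) = (387.5/593.25) ÷ (-19980/59290) = -1.938.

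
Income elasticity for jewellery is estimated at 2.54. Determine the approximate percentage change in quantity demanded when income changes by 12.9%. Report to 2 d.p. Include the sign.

32.77%

%ΔQ ≈ η × %ΔI = 2.54 × 12.9% = 32.77%.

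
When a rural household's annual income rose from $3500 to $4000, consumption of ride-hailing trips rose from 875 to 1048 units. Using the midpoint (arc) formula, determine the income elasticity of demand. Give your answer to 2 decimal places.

1.35

ΔQ = 1048 − 875 = 173; midpoint Q̄ = (875 + 1048)/2 = 961.5.
ΔI = 4000 − 3500 = 500; midpoint Ī = (3500 + 4000)/2 = 3750.
η = (ΔQ/Q̄) ÷ (ΔI/Ī) = (173/961.5) ÷ (500/3750) = 1.35.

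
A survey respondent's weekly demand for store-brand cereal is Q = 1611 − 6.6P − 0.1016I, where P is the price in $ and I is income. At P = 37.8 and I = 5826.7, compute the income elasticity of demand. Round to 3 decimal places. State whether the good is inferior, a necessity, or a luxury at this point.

At P = 37.8, I = 5826.7: Q = 769.527.
Holding P constant, ∂Q/∂I = −0.1016.
η_I = (∂Q/∂I)·(I/Q) = -0.1016 × (5826.7/769.527) = -0.769.
Since η < 0, this is an inferior good.

-0.769 (inferior good)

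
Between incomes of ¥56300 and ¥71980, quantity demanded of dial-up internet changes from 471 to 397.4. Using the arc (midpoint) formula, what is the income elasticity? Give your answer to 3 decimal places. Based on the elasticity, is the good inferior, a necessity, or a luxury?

ΔQ = 397.4 − 471 = -73.6; midpoint Q̄ = (471 + 397.4)/2 = 434.2.
ΔI = 71980 − 56300 = 15680; midpoint Ī = (56300 + 71980)/2 = 64140.
η = (ΔQ/Q̄) ÷ (ΔI/Ī) = (-73.6/434.2) ÷ (15680/64140) = -0.693.
η < 0 ⇒ inferior good.

-0.693 (inferior good)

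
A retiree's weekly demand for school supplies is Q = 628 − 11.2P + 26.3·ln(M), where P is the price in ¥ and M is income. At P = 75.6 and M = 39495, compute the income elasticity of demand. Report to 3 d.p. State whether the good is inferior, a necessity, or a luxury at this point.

At P = 75.6, M = 39495: Q = 59.637.
Holding P constant, ∂Q/∂M = 26.3/M = 0.000665907.
η_M = (∂Q/∂M)·(M/Q) = 0.000665907 × (39495/59.637) = 0.441.
Since 0 < η < 1, this is a necessity.

0.441 (necessity)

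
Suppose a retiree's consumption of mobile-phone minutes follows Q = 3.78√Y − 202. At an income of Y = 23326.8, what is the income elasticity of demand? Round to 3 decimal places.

0.769

At Y = 23326.8: Q = 375.324.
dQ/dY = 3.78/(2√Y) = 0.0123747 at this income.
η = (dQ/dY)·(Y/Q) = 0.0123747 × (23326.8/375.324) = 0.769.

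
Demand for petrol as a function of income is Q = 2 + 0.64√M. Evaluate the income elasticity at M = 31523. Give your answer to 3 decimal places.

0.491

At M = 31523: Q = 115.630.
dQ/dM = 0.64/(2√M) = 0.00180234 at this income.
η = (dQ/dM)·(M/Q) = 0.00180234 × (31523/115.630) = 0.491.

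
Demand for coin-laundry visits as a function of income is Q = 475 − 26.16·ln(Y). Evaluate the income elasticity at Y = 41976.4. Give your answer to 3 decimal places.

At Y = 41976.4: Q = 196.530.
dQ/dY = -26.16/Y = -0.000623207 at this income.
η = (dQ/dY)·(Y/Q) = -0.000623207 × (41976.4/196.530) = -0.133.

-0.133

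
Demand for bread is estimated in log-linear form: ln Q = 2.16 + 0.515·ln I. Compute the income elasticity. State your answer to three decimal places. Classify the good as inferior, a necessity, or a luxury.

0.515 (necessity)

In a log-linear demand, the coefficient on ln I is the income elasticity.
So η = 0.515.
0 < η < 1 ⇒ necessity.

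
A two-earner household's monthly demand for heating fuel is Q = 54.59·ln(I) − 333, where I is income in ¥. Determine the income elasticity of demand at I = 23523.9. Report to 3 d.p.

0.252

At I = 23523.9: Q = 216.491.
dQ/dI = 54.59/I = 0.00232062 at this income.
η = (dQ/dI)·(I/Q) = 0.00232062 × (23523.9/216.491) = 0.252.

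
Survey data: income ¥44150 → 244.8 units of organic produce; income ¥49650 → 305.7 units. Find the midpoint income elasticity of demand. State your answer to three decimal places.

ΔQ = 305.7 − 244.8 = 60.9; midpoint Q̄ = (244.8 + 305.7)/2 = 275.25.
ΔI = 49650 − 44150 = 5500; midpoint Ī = (44150 + 49650)/2 = 46900.
η = (ΔQ/Q̄) ÷ (ΔI/Ī) = (60.9/275.25) ÷ (5500/46900) = 1.887.

1.887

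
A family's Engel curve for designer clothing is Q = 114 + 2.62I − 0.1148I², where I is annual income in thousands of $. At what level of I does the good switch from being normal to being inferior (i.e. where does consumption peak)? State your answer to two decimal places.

dQ/dI = 2.62 − 0.2296I.
The good is inferior where dQ/dI < 0. Setting dQ/dI = 0 gives I = 2.62 / 0.2296 = 11.41.

11.41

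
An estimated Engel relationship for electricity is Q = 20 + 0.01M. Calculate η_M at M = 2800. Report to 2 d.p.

At M = 2800: Q = 48.000.
dQ/dM = 0.01.
η = (dQ/dM)·(M/Q) = 0.01 × (2800/48.000) = 0.58.

0.58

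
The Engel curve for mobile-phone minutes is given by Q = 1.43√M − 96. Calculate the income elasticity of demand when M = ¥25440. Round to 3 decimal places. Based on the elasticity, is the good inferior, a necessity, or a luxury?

0.863 (necessity)

At M = 25440: Q = 132.084.
dQ/dM = 1.43/(2√M) = 0.00448278 at this income.
η = (dQ/dM)·(M/Q) = 0.00448278 × (25440/132.084) = 0.863.
Since 0 < η < 1, the good is a necessity.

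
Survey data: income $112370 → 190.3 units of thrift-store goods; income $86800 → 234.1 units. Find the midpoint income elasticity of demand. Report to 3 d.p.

ΔQ = 234.1 − 190.3 = 43.8; midpoint Q̄ = (190.3 + 234.1)/2 = 212.2.
ΔI = 86800 − 112370 = -25570; midpoint Ī = (112370 + 86800)/2 = 99585.
η = (ΔQ/Q̄) ÷ (ΔI/Ī) = (43.8/212.2) ÷ (-25570/99585) = -0.804.

-0.804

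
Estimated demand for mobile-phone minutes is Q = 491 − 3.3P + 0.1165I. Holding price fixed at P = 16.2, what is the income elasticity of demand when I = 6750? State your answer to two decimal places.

At P = 16.2, I = 6750: Q = 1223.915.
Holding P constant, ∂Q/∂I = 0.1165.
η_I = (∂Q/∂I)·(I/Q) = 0.1165 × (6750/1223.915) = 0.64.

0.64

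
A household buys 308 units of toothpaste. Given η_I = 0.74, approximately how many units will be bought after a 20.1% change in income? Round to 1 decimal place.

353.8

%ΔQ ≈ η × %ΔI = 0.74 × 20.1% = 14.874%.
New Q ≈ 308 × (1 + 0.14874) = 353.8.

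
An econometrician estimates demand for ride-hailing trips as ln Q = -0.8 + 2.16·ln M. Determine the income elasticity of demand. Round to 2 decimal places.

2.16

In a log-linear demand, the coefficient on ln M is the income elasticity.
So η = 2.16.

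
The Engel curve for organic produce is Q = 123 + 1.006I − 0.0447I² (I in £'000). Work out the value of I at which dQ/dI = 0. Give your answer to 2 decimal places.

dQ/dI = 1.006 − 0.0894I.
The good is inferior where dQ/dI < 0. Setting dQ/dI = 0 gives I = 1.006 / 0.0894 = 11.25.

11.25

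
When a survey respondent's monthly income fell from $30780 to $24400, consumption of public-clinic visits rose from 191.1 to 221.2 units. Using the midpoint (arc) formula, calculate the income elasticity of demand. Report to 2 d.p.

ΔQ = 221.2 − 191.1 = 30.1; midpoint Q̄ = (191.1 + 221.2)/2 = 206.15.
ΔI = 24400 − 30780 = -6380; midpoint Ī = (30780 + 24400)/2 = 27590.
η = (ΔQ/Q̄) ÷ (ΔI/Ī) = (30.1/206.15) ÷ (-6380/27590) = -0.63.

-0.63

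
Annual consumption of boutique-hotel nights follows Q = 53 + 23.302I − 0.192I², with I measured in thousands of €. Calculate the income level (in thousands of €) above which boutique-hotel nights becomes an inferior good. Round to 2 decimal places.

60.68

dQ/dI = 23.302 − 0.384I.
The good is inferior where dQ/dI < 0. Setting dQ/dI = 0 gives I = 23.302 / 0.384 = 60.68.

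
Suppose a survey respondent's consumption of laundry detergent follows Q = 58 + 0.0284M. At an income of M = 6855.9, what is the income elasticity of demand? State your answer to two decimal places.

0.77

At M = 6855.9: Q = 252.708.
dQ/dM = 0.0284.
η = (dQ/dM)·(M/Q) = 0.0284 × (6855.9/252.708) = 0.77.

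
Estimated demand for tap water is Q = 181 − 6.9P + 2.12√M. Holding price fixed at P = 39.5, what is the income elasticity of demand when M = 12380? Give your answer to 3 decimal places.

0.817

At P = 39.5, M = 12380: Q = 144.333.
Holding P constant, ∂Q/∂M = 2.12/(2√M) = 0.00952677.
η_M = (∂Q/∂M)·(M/Q) = 0.00952677 × (12380/144.333) = 0.817.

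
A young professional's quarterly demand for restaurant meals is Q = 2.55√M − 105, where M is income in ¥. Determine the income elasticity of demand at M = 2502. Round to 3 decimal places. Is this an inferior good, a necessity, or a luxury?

2.828 (luxury)

At M = 2502: Q = 22.551.
dQ/dM = 2.55/(2√M) = 0.0254898 at this income.
η = (dQ/dM)·(M/Q) = 0.0254898 × (2502/22.551) = 2.828.
Since η > 1, the good is a luxury.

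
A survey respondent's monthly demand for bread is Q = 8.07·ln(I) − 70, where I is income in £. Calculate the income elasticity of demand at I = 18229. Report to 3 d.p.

0.880

At I = 18229: Q = 9.173.
dQ/dI = 8.07/I = 0.000442701 at this income.
η = (dQ/dI)·(I/Q) = 0.000442701 × (18229/9.173) = 0.880.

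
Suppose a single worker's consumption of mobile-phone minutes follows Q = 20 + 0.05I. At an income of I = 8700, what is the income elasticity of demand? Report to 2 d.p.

At I = 8700: Q = 455.000.
dQ/dI = 0.05.
η = (dQ/dI)·(I/Q) = 0.05 × (8700/455.000) = 0.96.

0.96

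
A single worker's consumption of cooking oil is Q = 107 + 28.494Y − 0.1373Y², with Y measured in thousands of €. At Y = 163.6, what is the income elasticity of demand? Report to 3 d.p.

At Y = 163.6: Q = 1093.7894.
dQ/dY = 28.494 − 0.2746Y = -16.43056.
η = (dQ/dY)·(Y/Q) = -16.43056 × (163.6/1093.7894) = -2.458.

-2.458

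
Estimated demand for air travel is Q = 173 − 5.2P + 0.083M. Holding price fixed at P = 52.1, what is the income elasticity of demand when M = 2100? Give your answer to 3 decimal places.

2.282

At P = 52.1, M = 2100: Q = 76.380.
Holding P constant, ∂Q/∂M = 0.083.
η_M = (∂Q/∂M)·(M/Q) = 0.083 × (2100/76.380) = 2.282.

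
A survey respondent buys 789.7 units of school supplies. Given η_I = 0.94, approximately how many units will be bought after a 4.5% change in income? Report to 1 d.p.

%ΔQ ≈ η × %ΔI = 0.94 × 4.5% = 4.23%.
New Q ≈ 789.7 × (1 + 0.0423) = 823.1.

823.1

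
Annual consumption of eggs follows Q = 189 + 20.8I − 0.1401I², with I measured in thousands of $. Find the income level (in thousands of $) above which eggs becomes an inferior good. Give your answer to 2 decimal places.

dQ/dI = 20.8 − 0.2802I.
The good is inferior where dQ/dI < 0. Setting dQ/dI = 0 gives I = 20.8 / 0.2802 = 74.23.

74.23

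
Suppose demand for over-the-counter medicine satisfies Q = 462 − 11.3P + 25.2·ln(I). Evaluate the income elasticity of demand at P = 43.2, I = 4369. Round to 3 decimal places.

At P = 43.2, I = 4369: Q = 185.074.
Holding P constant, ∂Q/∂I = 25.2/I = 0.00576791.
η_I = (∂Q/∂I)·(I/Q) = 0.00576791 × (4369/185.074) = 0.136.

0.136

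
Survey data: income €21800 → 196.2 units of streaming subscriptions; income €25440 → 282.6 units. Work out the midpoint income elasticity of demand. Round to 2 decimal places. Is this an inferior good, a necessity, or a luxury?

2.34 (luxury)

ΔQ = 282.6 − 196.2 = 86.4; midpoint Q̄ = (196.2 + 282.6)/2 = 239.4.
ΔI = 25440 − 21800 = 3640; midpoint Ī = (21800 + 25440)/2 = 23620.
η = (ΔQ/Q̄) ÷ (ΔI/Ī) = (86.4/239.4) ÷ (3640/23620) = 2.34.
η > 1 ⇒ luxury.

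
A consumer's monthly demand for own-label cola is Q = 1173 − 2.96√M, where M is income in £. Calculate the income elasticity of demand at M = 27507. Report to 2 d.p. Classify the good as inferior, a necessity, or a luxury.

At M = 27507: Q = 682.077.
dQ/dM = -2.96/(2√M) = -0.0089236 at this income.
η = (dQ/dM)·(M/Q) = -0.0089236 × (27507/682.077) = -0.36.
Since η < 0, the good is an inferior good.

-0.36 (inferior good)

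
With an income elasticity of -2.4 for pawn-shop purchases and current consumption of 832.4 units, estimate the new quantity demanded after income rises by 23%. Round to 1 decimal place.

372.9

%ΔQ ≈ η × %ΔI = -2.4 × 23% = -55.2%.
New Q ≈ 832.4 × (1 − 0.552) = 372.9.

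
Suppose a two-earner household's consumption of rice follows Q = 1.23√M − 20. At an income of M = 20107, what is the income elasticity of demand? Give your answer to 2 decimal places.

At M = 20107: Q = 154.413.
dQ/dM = 1.23/(2√M) = 0.00433712 at this income.
η = (dQ/dM)·(M/Q) = 0.00433712 × (20107/154.413) = 0.56.

0.56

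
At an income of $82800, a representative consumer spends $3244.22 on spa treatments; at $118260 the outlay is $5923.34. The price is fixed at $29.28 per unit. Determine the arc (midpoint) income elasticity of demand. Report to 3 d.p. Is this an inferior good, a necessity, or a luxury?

1.657 (luxury)

With a constant price, Q₁ = 3244.22/29.28 = 110.800 and Q₂ = 5923.34/29.28 = 202.300 (equivalently, work directly with expenditure since P cancels).
Midpoint %ΔQ = (5923.34 − 3244.22)/4583.78 = 0.58448; midpoint %ΔI = (118260 − 82800)/100530 = 0.35273.
η = 0.58448 / 0.35273 = 1.657.
η > 1 ⇒ luxury.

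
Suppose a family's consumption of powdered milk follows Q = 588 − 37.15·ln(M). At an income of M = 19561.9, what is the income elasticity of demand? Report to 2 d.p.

At M = 19561.9: Q = 220.908.
dQ/dM = -37.15/M = -0.0018991 at this income.
η = (dQ/dM)·(M/Q) = -0.0018991 × (19561.9/220.908) = -0.17.

-0.17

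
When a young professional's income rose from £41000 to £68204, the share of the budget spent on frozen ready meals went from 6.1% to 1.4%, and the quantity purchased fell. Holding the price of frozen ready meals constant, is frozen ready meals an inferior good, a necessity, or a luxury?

inferior good

Quantity demanded falls as income rises, so η < 0.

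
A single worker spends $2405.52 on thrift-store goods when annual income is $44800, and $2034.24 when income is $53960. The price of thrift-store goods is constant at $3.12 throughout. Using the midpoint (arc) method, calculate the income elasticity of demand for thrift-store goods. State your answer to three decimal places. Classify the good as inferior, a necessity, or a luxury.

-0.902 (inferior good)

With a constant price, Q₁ = 2405.52/3.12 = 771.000 and Q₂ = 2034.24/3.12 = 652.000 (equivalently, work directly with expenditure since P cancels).
Midpoint %ΔQ = (2034.24 − 2405.52)/2219.88 = -0.16725; midpoint %ΔI = (53960 − 44800)/49380 = 0.18550.
η = -0.16725 / 0.18550 = -0.902.
η < 0 ⇒ inferior good.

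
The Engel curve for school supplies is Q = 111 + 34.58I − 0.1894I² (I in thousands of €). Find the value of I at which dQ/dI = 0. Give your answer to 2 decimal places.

91.29

dQ/dI = 34.58 − 0.3788I.
The good is inferior where dQ/dI < 0. Setting dQ/dI = 0 gives I = 34.58 / 0.3788 = 91.29.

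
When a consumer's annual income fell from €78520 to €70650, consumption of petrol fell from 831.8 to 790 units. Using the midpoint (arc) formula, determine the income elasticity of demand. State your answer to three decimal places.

0.489

ΔQ = 790 − 831.8 = -41.8; midpoint Q̄ = (831.8 + 790)/2 = 810.9.
ΔI = 70650 − 78520 = -7870; midpoint Ī = (78520 + 70650)/2 = 74585.
η = (ΔQ/Q̄) ÷ (ΔI/Ī) = (-41.8/810.9) ÷ (-7870/74585) = 0.489.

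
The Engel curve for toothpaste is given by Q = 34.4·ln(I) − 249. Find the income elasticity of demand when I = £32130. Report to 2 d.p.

0.32

At I = 32130: Q = 107.988.
dQ/dI = 34.4/I = 0.00107065 at this income.
η = (dQ/dI)·(I/Q) = 0.00107065 × (32130/107.988) = 0.32.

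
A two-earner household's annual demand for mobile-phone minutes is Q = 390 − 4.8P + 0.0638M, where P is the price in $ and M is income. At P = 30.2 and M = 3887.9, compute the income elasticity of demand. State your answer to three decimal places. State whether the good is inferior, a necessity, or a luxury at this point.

At P = 30.2, M = 3887.9: Q = 493.088.
Holding P constant, ∂Q/∂M = 0.0638.
η_M = (∂Q/∂M)·(M/Q) = 0.0638 × (3887.9/493.088) = 0.503.
Since 0 < η < 1, this is a necessity.

0.503 (necessity)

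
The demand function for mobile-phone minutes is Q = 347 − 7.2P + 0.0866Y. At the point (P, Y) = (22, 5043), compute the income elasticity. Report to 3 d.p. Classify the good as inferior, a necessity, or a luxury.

At P = 22, Y = 5043: Q = 625.324.
Holding P constant, ∂Q/∂Y = 0.0866.
η_Y = (∂Q/∂Y)·(Y/Q) = 0.0866 × (5043/625.324) = 0.698.
Since 0 < η < 1, this is a necessity.

0.698 (necessity)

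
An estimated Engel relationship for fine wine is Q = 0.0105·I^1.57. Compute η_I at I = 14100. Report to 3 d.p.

1.570

For Q = A·I^β the income elasticity is constant and equal to β.
Here β = 1.57, so η = 1.570.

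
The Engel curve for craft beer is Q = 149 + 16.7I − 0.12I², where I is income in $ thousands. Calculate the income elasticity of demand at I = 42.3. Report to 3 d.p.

At I = 42.3: Q = 640.6952.
dQ/dI = 16.7 − 0.24I = 6.54800.
η = (dQ/dI)·(I/Q) = 6.54800 × (42.3/640.6952) = 0.432.

0.432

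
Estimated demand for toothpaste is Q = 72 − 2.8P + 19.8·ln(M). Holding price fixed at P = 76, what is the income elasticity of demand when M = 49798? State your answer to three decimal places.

At P = 76, M = 49798: Q = 73.351.
Holding P constant, ∂Q/∂M = 19.8/M = 0.000397606.
η_M = (∂Q/∂M)·(M/Q) = 0.000397606 × (49798/73.351) = 0.270.

0.270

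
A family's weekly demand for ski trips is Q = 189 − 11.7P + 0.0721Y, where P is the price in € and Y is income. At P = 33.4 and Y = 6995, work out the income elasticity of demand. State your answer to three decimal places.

At P = 33.4, Y = 6995: Q = 302.560.
Holding P constant, ∂Q/∂Y = 0.0721.
η_Y = (∂Q/∂Y)·(Y/Q) = 0.0721 × (6995/302.560) = 1.667.

1.667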